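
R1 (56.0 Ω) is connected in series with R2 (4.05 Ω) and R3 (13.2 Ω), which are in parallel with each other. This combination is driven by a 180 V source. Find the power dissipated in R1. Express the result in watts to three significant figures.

519 W

Reduce the parallel pair to R_p first; the network is then a simple series string.
R_p = (4.05×13.2)/(4.05+13.2) = 3.099 Ω
R_total = 56.0 + 3.099 = 59.10 Ω
I = V / R_total = 180 / 59.10 = 3.046 A
R1 is in the main series path, so its power is I²R1.
P_R1 = (3.046)² × 56.0 = 519.5 W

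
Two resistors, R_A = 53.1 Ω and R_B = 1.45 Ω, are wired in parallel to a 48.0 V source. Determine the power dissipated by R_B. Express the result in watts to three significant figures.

1590 W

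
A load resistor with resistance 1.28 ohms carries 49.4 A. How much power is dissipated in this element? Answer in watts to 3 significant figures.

3120 W

The current through and the resistance of the element are both given; use P = I²R.
P = (49.40 A)² × 1.28 Ω = 3124 W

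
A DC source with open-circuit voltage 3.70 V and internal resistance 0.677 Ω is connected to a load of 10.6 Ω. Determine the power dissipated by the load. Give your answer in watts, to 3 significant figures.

The internal resistance and the load are in series, so the same I flows through both; get I from ε/(r+R), then I²R for the load.
I = ε / (r + R) = 3.70 / (0.677 + 10.6) = 0.3281 A
P_load = I² R = (0.3281)² × 10.6 = 1.141 W

1.14 W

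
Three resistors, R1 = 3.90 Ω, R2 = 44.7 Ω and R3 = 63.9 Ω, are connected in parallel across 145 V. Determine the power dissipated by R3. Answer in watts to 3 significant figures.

Every branch has 145 V across it, so for R3 the power is simply V²/R.
P_R3 = V² / R3 = (145)² / 63.9 Ω = 329.0 W

329 W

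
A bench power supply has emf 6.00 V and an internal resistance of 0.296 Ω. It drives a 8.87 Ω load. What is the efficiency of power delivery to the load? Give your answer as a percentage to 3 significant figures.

The source delivers εI, of which I²R reaches the load and I²r is lost; since I is common, η = R/(R+r).
η = R / (R + r) = 8.87 / (8.87 + 0.296) = 0.9677

96.8 %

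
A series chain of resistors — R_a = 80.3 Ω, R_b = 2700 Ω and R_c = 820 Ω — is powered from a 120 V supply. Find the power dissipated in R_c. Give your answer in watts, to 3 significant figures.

In a series string the same current flows through every resistor — find that current, then P = I²R for the one we want.
R_total = 80.3 + 2700 + 820 = 3600 Ω
I = V / R_total = 120 / 3600 = 0.03333 A
P_R_c = I² × R_c = (0.03333)² × 820 = 0.9110 W

0.911 W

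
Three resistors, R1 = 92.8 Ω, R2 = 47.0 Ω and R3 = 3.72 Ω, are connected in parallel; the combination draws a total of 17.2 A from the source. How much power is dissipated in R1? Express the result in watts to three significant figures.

35.2 W

The branches share the same voltage, but only the total current is given — find V from the equivalent resistance first.
1/R_eq = 1/92.8 + 1/47.0 + 1/3.72 ⇒ R_eq = 3.324 Ω
V = I_total × R_eq = 17.20 × 3.324 = 57.17 V
P_R1 = V² / R1 = (57.17)² / 92.8 = 35.22 W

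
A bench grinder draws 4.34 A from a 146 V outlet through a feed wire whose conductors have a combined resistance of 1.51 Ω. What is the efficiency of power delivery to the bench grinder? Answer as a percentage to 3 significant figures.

The feed wire carries the full 4.34 A.
P_line = I² R_line = (4.340)² × 1.51 = 28.44 W
P_source = V I = 146 × 4.340 = 633.6 W; P_load = 605.2 W
η = P_load / P_source = 605.2 / 633.6 = 0.9551

95.5 %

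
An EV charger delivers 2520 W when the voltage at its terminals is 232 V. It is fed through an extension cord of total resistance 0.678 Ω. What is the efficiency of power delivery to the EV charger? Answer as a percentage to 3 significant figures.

I = P / V = 2520 / 232 = 10.86 A through the extension cord.
P_line = I² R_line = (10.86)² × 0.678 = 79.99 W
P_source = P_load + P_line = 2520 + 79.99 = 2600 W
η = P_load / P_source = 2520 / 2600 = 0.9692

96.9 %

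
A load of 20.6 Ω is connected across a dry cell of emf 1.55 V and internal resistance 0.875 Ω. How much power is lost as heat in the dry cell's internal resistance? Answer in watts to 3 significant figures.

0.00456 W

The internal resistance carries the same current as the load; P_int = I²r.
I = ε / (r + R) = 1.55 / (0.875 + 20.6) = 0.07218 A
P_int = I² r = (0.07218)² × 0.875 = 0.004558 W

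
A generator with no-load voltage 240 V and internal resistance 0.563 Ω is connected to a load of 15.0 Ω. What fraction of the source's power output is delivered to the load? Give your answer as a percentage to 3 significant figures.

96.4 %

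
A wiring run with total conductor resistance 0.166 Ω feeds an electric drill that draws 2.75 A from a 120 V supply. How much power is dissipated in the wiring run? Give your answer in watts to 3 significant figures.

Only the current and the line resistance are needed for the I²R loss.
The wiring run carries the full 2.75 A.
P_line = I² R_line = (2.750)² × 0.166 = 1.255 W

1.26 W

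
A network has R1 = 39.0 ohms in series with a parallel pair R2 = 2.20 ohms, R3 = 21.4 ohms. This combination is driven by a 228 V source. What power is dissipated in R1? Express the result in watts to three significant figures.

1210 W

Reduce the parallel pair to R_p first; the network is then a simple series string.
R_p = (2.20×21.4)/(2.20+21.4) = 1.995 Ω
R_total = 39.0 + 1.995 = 40.99 Ω
I = V / R_total = 228 / 40.99 = 5.562 A
All the current flows through R1; use P = I²R.
P_R1 = (5.562)² × 39.0 = 1206 W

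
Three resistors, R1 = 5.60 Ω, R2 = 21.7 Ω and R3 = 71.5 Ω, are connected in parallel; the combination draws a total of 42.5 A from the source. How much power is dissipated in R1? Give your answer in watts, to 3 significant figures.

We need the common branch voltage; get it from I_total × R_eq, then P = V²/R for the branch.
1/R_eq = 1/5.60 + 1/21.7 + 1/71.5 ⇒ R_eq = 4.190 Ω
V = I_total × R_eq = 42.50 × 4.190 = 178.1 V
P_R1 = V² / R1 = (178.1)² / 5.60 = 5664 W

5660 W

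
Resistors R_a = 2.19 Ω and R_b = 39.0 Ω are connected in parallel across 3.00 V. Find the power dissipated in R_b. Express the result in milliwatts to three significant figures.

The supply voltage appears across each parallel branch — just use P = V²/R_b.
P_R_b = V² / R_b = (3.00)² / 39.0 Ω = 0.2308 W

231 mW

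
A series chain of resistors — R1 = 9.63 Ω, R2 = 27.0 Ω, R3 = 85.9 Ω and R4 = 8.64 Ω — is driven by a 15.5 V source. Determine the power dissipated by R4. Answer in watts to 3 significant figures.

In a series string the same current flows through every resistor — find that current, then P = I²R for the one we want.
R_total = 9.63 + 27.0 + 85.9 + 8.64 = 131.2 Ω
I = V / R_total = 15.5 / 131.2 = 0.1182 A
P_R4 = I² × R4 = (0.1182)² × 8.64 = 0.1206 W

0.121 W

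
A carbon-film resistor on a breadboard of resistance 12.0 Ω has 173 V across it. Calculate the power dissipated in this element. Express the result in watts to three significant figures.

With V across and R both known, P = V²/R gives the dissipation directly.
P = (173 V)² / 12.0 Ω = 2494 W

2490 W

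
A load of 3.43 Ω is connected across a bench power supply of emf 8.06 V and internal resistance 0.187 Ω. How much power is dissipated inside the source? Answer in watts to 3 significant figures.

Internal loss is I²r, with I set by the total series resistance r+R.
I = ε / (r + R) = 8.06 / (0.187 + 3.43) = 2.228 A
P_int = I² r = (2.228)² × 0.187 = 0.9286 W

0.929 W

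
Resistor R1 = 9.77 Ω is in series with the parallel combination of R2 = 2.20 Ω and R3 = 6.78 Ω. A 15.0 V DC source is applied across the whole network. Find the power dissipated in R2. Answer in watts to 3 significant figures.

Collapse R2‖R3 to a single equivalent, reducing the network to two series elements.
R_p = (2.20×6.78)/(2.20+6.78) = 1.661 Ω
R_total = 9.77 + 1.661 = 11.43 Ω
I = V / R_total = 15.0 / 11.43 = 1.312 A
Voltage across the parallel pair: V_p = I × R_p = 1.312 × 1.661 = 2.180 V
With V_p across R2, its power is V_p²/R2.
P_R2 = (2.180)² / 2.20 = 2.159 W

2.16 W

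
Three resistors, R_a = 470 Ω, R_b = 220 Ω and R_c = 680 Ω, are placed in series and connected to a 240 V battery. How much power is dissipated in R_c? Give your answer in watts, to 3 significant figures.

20.9 W

Since the resistors are in series they all carry the loop current I = V/R_total; the power in any one is I²R.
R_total = 470 + 220 + 680 = 1370 Ω
I = V / R_total = 240 / 1370 = 0.1752 A
P_R_c = I² × R_c = (0.1752)² × 680 = 20.87 W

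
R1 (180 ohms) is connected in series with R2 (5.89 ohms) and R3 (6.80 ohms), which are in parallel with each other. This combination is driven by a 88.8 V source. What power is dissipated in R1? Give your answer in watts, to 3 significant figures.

Collapse R2‖R3 to a single equivalent, reducing the network to two series elements.
R_p = (5.89×6.80)/(5.89+6.80) = 3.156 Ω
R_total = 180 + 3.156 = 183.2 Ω
I = V / R_total = 88.8 / 183.2 = 0.4848 A
All the current flows through R1; use P = I²R.
P_R1 = (0.4848)² × 180 = 42.31 W

42.3 W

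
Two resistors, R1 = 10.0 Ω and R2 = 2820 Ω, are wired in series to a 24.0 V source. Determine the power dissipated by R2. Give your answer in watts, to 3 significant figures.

0.203 W

In a series string the same current flows through every resistor — find that current, then P = I²R for the one we want.
R_total = 10.0 + 2820 = 2830 Ω
I = V / R_total = 24.0 / 2830 = 0.008481 A
P_R2 = I² × R2 = (0.008481)² × 2820 = 0.2028 W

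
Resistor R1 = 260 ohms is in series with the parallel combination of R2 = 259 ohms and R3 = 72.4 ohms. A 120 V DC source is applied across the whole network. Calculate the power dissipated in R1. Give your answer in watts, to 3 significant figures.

Reduce the parallel pair to R_p first; the network is then a simple series string.
R_p = (259×72.4)/(259+72.4) = 56.58 Ω
R_total = 260 + 56.58 = 316.6 Ω
I = V / R_total = 120 / 316.6 = 0.3790 A
R1 carries the full series current, so P = I²R.
P_R1 = (0.3790)² × 260 = 37.36 W

37.4 W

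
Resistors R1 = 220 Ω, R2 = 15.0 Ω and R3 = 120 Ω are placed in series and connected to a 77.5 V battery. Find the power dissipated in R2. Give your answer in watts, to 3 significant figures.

0.715 W

The current is common to all series resistors; compute it, then apply P = I²R for the target.
R_total = 220 + 15.0 + 120 = 355.0 Ω
I = V / R_total = 77.5 / 355.0 = 0.2183 A
P_R2 = I² × R2 = (0.2183)² × 15.0 = 0.7149 W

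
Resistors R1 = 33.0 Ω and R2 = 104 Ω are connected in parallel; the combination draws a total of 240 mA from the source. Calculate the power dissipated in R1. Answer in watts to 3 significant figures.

We need the common branch voltage; get it from I_total × R_eq, then P = V²/R for the branch.
1/R_eq = 1/33.0 + 1/104 ⇒ R_eq = 25.05 Ω
V = I_total × R_eq = 0.2400 × 25.05 = 6.012 V
P_R1 = V² / R1 = (6.012)² / 33.0 = 1.095 W

1.10 W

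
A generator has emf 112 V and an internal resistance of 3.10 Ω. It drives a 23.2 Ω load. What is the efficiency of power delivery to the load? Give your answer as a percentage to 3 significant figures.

Efficiency is P_load / P_total. With a series r and R sharing the same I, P = I²R for each, so η = R/(R+r).
η = R / (R + r) = 23.2 / (23.2 + 3.10) = 0.8821

88.2 %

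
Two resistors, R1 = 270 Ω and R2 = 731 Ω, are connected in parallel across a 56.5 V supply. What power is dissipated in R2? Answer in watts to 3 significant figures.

4.37 W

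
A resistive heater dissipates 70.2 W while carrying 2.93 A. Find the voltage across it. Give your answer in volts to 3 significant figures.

The two known quantities fix the third via V = P / I.
V = 70.2 / 2.930 = 23.96 V

24.0 V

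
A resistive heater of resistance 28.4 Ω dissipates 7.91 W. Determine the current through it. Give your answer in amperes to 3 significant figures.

Rearranging the power relation for the two known quantities gives I = √(P / R).
I = √(7.91 / 28.4) = 0.5278 A

0.528 A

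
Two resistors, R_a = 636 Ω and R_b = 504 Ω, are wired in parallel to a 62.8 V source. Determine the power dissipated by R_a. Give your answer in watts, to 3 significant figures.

Every branch has 62.8 V across it, so for R_a the power is simply V²/R.
P_R_a = V² / R_a = (62.8)² / 636 Ω = 6.201 W

6.20 W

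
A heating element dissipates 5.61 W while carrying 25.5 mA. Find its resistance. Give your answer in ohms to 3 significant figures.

From P = V I = I²R = V²/R, with the two given quantities we get R = P / I².
R = 5.61 / (0.02550)² = 8627 Ω

8630 Ω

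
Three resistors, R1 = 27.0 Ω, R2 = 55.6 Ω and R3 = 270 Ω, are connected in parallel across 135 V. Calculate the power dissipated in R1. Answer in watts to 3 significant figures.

675 W

The supply voltage appears across each parallel branch — just use P = V²/R1.
P_R1 = V² / R1 = (135)² / 27.0 Ω = 675.0 W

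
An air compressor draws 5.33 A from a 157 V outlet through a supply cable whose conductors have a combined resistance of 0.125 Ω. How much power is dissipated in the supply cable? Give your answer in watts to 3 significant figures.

The supply cable is a series resistance carrying the load current; its dissipation is I²R_line.
The supply cable carries the full 5.33 A.
P_line = I² R_line = (5.330)² × 0.125 = 3.551 W

3.55 W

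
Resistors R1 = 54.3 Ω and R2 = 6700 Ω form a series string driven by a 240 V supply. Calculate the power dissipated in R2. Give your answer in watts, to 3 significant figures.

8.46 W

In a series string the same current flows through every resistor — find that current, then P = I²R for the one we want.
R_total = 54.3 + 6700 = 6754 Ω
I = V / R_total = 240 / 6754 = 0.03553 A
P_R2 = I² × R2 = (0.03553)² × 6700 = 8.459 W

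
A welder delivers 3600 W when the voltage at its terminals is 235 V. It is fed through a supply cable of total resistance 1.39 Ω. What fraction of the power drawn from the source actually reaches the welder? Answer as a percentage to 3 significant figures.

I = P / V = 3600 / 235 = 15.32 A through the supply cable.
P_line = I² R_line = (15.32)² × 1.39 = 326.2 W
P_source = P_load + P_line = 3600 + 326.2 = 3926 W
η = P_load / P_source = 3600 / 3926 = 0.9169

91.7 %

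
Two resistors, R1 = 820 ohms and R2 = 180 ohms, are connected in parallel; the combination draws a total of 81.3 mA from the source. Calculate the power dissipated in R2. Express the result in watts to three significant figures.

0.800 W

Only the total current is stated, so first find the parallel equivalent to get the voltage across the combination.
1/R_eq = 1/820 + 1/180 ⇒ R_eq = 147.6 Ω
V = I_total × R_eq = 0.08130 × 147.6 = 12.00 V
P_R2 = V² / R2 = (12.00)² / 180 = 0.8000 W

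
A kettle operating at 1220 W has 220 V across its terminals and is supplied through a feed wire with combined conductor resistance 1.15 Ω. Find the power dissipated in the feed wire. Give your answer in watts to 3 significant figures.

35.4 W

The feed wire is a series resistance carrying the load current; its dissipation is I²R_line.
I = P / V = 1220 / 220 = 5.545 A through the feed wire.
P_line = I² R_line = (5.545)² × 1.15 = 35.36 W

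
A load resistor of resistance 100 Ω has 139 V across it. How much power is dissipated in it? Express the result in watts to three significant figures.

193 W

V and R are stated; P = V²/R avoids computing the current.
P = (139 V)² / 100 Ω = 193.2 W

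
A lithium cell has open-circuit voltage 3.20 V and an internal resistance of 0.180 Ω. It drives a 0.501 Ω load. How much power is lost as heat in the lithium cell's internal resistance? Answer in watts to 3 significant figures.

3.97 W

The source's internal resistance is just another series element carrying I; its dissipation is I²r.
I = ε / (r + R) = 3.20 / (0.180 + 0.501) = 4.699 A
P_int = I² r = (4.699)² × 0.180 = 3.974 W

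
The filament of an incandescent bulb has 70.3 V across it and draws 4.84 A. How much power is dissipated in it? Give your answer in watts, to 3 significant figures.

340 W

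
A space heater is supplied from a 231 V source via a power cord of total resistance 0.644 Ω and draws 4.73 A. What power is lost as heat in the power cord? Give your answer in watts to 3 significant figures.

14.4 W

Only the current and the line resistance are needed for the I²R loss.
The power cord carries the full 4.73 A.
P_line = I² R_line = (4.730)² × 0.644 = 14.41 W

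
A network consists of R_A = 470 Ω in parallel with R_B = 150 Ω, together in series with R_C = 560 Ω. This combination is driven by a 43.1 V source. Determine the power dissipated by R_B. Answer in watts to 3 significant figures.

Reduce the parallel combination to a single R_p; the circuit then becomes R_p in series with the remaining resistor.
R_p = (470×150)/(470+150) = 113.7 Ω
R_total = R_p + 560 = 113.7 + 560 = 673.7 Ω
I = V / R_total = 43.1 / 673.7 = 0.06397 A
Voltage across the parallel pair: V_p = I × R_p = 0.06397 × 113.7 = 7.274 V
R_B has V_p across it, so P = V_p²/R_B.
P_R_B = (7.274)² / 150 = 0.3528 W

0.353 W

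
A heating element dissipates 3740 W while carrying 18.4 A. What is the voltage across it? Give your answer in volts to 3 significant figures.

From P = V I = I²R = V²/R, with the two given quantities we get V = P / I.
V = 3740 / 18.40 = 203.3 V

203 V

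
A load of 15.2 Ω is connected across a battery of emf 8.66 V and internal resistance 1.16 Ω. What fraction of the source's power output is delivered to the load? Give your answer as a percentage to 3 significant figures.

η = P_load/(P_load+P_int) = I²R/(I²R+I²r) = R/(R+r) — the I² cancels for series elements.
η = R / (R + r) = 15.2 / (15.2 + 1.16) = 0.9291

92.9 %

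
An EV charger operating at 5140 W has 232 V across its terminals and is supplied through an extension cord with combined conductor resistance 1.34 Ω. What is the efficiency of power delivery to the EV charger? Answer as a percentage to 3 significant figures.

I = P / V = 5140 / 232 = 22.16 A through the extension cord.
P_line = I² R_line = (22.16)² × 1.34 = 657.7 W
P_source = P_load + P_line = 5140 + 657.7 = 5798 W
η = P_load / P_source = 5140 / 5798 = 0.8866

88.7 %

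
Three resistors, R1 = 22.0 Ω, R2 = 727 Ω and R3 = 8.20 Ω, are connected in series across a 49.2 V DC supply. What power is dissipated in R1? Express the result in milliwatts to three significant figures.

92.9 mW

The current is common to all series resistors; compute it, then apply P = I²R for the target.
R_total = 22.0 + 727 + 8.20 = 757.2 Ω
I = V / R_total = 49.2 / 757.2 = 0.06498 A
P_R1 = I² × R1 = (0.06498)² × 22.0 = 0.09288 W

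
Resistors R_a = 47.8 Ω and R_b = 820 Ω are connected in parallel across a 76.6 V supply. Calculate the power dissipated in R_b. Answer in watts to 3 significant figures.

7.16 W

Each parallel branch sees the full supply voltage, so P = V²/R applies directly to the target branch.
P_R_b = V² / R_b = (76.6)² / 820 Ω = 7.156 W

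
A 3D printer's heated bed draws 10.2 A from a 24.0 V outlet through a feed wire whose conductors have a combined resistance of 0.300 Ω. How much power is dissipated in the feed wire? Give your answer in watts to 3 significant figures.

Line loss is just I²R for the cable — we know both I and R_line directly.
The feed wire carries the full 10.2 A.
P_line = I² R_line = (10.20)² × 0.300 = 31.21 W

31.2 W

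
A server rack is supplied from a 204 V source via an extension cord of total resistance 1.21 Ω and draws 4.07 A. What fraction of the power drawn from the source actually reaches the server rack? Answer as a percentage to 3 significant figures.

The extension cord carries the full 4.07 A.
P_line = I² R_line = (4.070)² × 1.21 = 20.04 W
P_source = V I = 204 × 4.070 = 830.3 W; P_load = 810.2 W
η = P_load / P_source = 810.2 / 830.3 = 0.9759

97.6 %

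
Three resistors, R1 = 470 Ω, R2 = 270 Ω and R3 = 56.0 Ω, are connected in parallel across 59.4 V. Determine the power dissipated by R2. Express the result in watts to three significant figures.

13.1 W

Parallel branches share the same voltage; P = V²/R gives the branch power in one step.
P_R2 = V² / R2 = (59.4)² / 270 Ω = 13.07 W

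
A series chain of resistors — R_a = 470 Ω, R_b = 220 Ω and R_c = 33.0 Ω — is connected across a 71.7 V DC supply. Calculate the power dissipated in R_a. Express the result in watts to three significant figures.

Since the resistors are in series they all carry the loop current I = V/R_total; the power in any one is I²R.
R_total = 470 + 220 + 33.0 = 723.0 Ω
I = V / R_total = 71.7 / 723.0 = 0.09917 A
P_R_a = I² × R_a = (0.09917)² × 470 = 4.622 W

4.62 W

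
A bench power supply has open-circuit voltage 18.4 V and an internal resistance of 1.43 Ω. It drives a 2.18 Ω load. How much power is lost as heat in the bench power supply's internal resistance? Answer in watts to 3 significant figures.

37.1 W

The internal resistance carries the same current as the load; P_int = I²r.
I = ε / (r + R) = 18.4 / (1.43 + 2.18) = 5.097 A
P_int = I² r = (5.097)² × 1.43 = 37.15 W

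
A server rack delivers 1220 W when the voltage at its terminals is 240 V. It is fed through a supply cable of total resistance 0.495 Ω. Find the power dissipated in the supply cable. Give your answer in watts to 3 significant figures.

12.8 W

Line loss is just I²R for the cable — we know both I and R_line directly.
I = P / V = 1220 / 240 = 5.083 A through the supply cable.
P_line = I² R_line = (5.083)² × 0.495 = 12.79 W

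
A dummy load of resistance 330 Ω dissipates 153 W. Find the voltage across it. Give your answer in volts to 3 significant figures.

225 V

Rearranging the power relation for the two known quantities gives V = √(P R).
V = √(153 × 330) = 224.7 V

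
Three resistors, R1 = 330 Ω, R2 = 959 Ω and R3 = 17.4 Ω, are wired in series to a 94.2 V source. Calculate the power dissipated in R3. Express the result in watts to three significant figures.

0.0905 W

The current is common to all series resistors; compute it, then apply P = I²R for the target.
R_total = 330 + 959 + 17.4 = 1306 Ω
I = V / R_total = 94.2 / 1306 = 0.07211 A
P_R3 = I² × R3 = (0.07211)² × 17.4 = 0.09047 W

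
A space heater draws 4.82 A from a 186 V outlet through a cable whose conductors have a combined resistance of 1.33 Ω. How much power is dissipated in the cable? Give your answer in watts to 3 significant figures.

30.9 W

Only the current and the line resistance are needed for the I²R loss.
The cable carries the full 4.82 A.
P_line = I² R_line = (4.820)² × 1.33 = 30.90 W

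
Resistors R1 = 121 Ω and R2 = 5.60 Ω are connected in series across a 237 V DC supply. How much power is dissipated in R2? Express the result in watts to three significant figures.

Every series element carries the same I. Get I from the total resistance, then P = I² × R2.
R_total = 121 + 5.60 = 126.6 Ω
I = V / R_total = 237 / 126.6 = 1.872 A
P_R2 = I² × R2 = (1.872)² × 5.60 = 19.63 W

19.6 W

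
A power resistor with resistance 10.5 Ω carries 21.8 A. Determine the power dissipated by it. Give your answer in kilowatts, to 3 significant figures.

4.99 kW

Current and resistance are given, so P = I²R is the direct form.
P = (21.80 A)² × 10.5 Ω = 4990 W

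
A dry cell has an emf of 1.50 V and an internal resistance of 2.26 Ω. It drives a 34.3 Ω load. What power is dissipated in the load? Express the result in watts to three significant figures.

0.0577 W

With r and R in series, I = ε/(r+R); the load dissipates I²R.
I = ε / (r + R) = 1.50 / (2.26 + 34.3) = 0.04103 A
P_load = I² R = (0.04103)² × 34.3 = 0.05774 W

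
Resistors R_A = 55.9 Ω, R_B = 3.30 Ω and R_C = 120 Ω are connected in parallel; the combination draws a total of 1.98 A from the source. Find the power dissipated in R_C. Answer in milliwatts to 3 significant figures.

We need the common branch voltage; get it from I_total × R_eq, then P = V²/R for the branch.
1/R_eq = 1/55.9 + 1/3.30 + 1/120 ⇒ R_eq = 3.037 Ω
V = I_total × R_eq = 1.980 × 3.037 = 6.014 V
P_R_C = V² / R_C = (6.014)² / 120 = 0.3014 W

301 mW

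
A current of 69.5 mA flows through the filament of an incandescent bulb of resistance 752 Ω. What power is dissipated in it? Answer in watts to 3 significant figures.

Knowing I and R, the power is just I²R — no need to find V first.
P = (0.06950 A)² × 752 Ω = 3.632 W

3.63 W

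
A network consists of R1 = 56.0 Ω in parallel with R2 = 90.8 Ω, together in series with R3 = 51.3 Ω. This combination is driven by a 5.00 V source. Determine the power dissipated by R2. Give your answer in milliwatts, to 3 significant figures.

44.7 mW

First find R_p for the parallel pair, then treat R_p + R3 as a series loop.
R_p = (56.0×90.8)/(56.0+90.8) = 34.64 Ω
R_total = R_p + 51.3 = 34.64 + 51.3 = 85.94 Ω
I = V / R_total = 5.00 / 85.94 = 0.05818 A
Voltage across the parallel pair: V_p = I × R_p = 0.05818 × 34.64 = 2.015 V
R2 sits across V_p; its power is V_p²/R.
P_R2 = (2.015)² / 90.8 = 0.04473 W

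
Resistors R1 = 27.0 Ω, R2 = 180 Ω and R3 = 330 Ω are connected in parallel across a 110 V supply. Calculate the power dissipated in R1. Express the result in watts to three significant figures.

448 W

Every branch has 110 V across it, so for R1 the power is simply V²/R.
P_R1 = V² / R1 = (110)² / 27.0 Ω = 448.1 W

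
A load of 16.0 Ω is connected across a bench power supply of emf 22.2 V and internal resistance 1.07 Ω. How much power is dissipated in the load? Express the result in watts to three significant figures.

With r and R in series, I = ε/(r+R); the load dissipates I²R.
I = ε / (r + R) = 22.2 / (1.07 + 16.0) = 1.301 A
P_load = I² R = (1.301)² × 16.0 = 27.06 W

27.1 W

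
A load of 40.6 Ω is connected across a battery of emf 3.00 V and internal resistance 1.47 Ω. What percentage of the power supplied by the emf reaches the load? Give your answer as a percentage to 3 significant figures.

Efficiency is P_load / P_total. With a series r and R sharing the same I, P = I²R for each, so η = R/(R+r).
η = R / (R + r) = 40.6 / (40.6 + 1.47) = 0.9651

96.5 %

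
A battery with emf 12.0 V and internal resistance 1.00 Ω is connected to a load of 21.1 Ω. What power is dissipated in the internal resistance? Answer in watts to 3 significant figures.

The source's internal resistance is just another series element carrying I; its dissipation is I²r.
I = ε / (r + R) = 12.0 / (1.00 + 21.1) = 0.5430 A
P_int = I² r = (0.5430)² × 1.00 = 0.2948 W

0.295 W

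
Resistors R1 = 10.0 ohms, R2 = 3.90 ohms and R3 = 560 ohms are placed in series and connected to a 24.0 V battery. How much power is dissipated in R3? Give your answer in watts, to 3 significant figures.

0.979 W

In a series string the same current flows through every resistor — find that current, then P = I²R for the one we want.
R_total = 10.0 + 3.90 + 560 = 573.9 Ω
I = V / R_total = 24.0 / 573.9 = 0.04182 A
P_R3 = I² × R3 = (0.04182)² × 560 = 0.9794 W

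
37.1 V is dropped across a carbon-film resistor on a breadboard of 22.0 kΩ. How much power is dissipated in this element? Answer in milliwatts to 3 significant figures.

V and R are stated; P = V²/R avoids computing the current.
P = (37.1 V)² / 22000 Ω = 0.06256 W

62.6 mW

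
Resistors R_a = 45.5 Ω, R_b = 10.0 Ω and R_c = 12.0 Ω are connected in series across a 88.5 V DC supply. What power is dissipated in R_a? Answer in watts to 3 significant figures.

78.2 W

The current is common to all series resistors; compute it, then apply P = I²R for the target.
R_total = 45.5 + 10.0 + 12.0 = 67.50 Ω
I = V / R_total = 88.5 / 67.50 = 1.311 A
P_R_a = I² × R_a = (1.311)² × 45.5 = 78.22 W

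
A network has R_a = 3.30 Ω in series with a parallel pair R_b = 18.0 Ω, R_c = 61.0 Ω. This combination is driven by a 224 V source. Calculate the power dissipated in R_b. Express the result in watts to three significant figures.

1820 W

Reduce the parallel pair to R_p first; the network is then a simple series string.
R_p = (18.0×61.0)/(18.0+61.0) = 13.90 Ω
R_total = 3.30 + 13.90 = 17.20 Ω
I = V / R_total = 224 / 17.20 = 13.02 A
Voltage across the parallel pair: V_p = I × R_p = 13.02 × 13.90 = 181.0 V
R_b is across V_p, so use P = V²/R for that branch.
P_R_b = (181.0)² / 18.0 = 1820 W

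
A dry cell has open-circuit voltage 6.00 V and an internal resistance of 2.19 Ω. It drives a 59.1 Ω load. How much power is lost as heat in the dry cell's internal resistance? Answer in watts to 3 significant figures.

The internal resistance carries the same current as the load; P_int = I²r.
I = ε / (r + R) = 6.00 / (2.19 + 59.1) = 0.09790 A
P_int = I² r = (0.09790)² × 2.19 = 0.02099 W

0.0210 W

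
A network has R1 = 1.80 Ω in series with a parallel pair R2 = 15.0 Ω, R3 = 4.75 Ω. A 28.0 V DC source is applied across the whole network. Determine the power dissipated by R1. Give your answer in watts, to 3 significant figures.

Collapse R2‖R3 to a single equivalent, reducing the network to two series elements.
R_p = (15.0×4.75)/(15.0+4.75) = 3.608 Ω
R_total = 1.80 + 3.608 = 5.408 Ω
I = V / R_total = 28.0 / 5.408 = 5.178 A
All the current flows through R1; use P = I²R.
P_R1 = (5.178)² × 1.80 = 48.26 W

48.3 W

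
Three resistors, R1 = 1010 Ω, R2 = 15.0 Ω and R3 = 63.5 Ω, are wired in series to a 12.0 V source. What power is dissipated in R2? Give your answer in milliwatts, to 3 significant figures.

Series elements share the same current, so find I first, then use P = I²R.
R_total = 1010 + 15.0 + 63.5 = 1088 Ω
I = V / R_total = 12.0 / 1088 = 0.01102 A
P_R2 = I² × R2 = (0.01102)² × 15.0 = 0.001823 W

1.82 mW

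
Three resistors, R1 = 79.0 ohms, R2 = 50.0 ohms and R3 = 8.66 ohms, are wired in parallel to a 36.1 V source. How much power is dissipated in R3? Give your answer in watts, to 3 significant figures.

150 W

The supply voltage appears across each parallel branch — just use P = V²/R3.
P_R3 = V² / R3 = (36.1)² / 8.66 Ω = 150.5 W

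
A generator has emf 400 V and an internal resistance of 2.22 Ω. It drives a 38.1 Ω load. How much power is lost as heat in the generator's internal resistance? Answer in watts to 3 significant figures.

218 W

Internal loss is I²r, with I set by the total series resistance r+R.
I = ε / (r + R) = 400 / (2.22 + 38.1) = 9.921 A
P_int = I² r = (9.921)² × 2.22 = 218.5 W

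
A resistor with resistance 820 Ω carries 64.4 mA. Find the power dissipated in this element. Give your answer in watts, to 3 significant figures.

3.40 W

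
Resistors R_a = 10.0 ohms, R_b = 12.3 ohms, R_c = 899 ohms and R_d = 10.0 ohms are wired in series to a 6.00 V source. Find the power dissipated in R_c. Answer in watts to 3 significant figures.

Series elements share the same current, so find I first, then use P = I²R.
R_total = 10.0 + 12.3 + 899 + 10.0 = 931.3 Ω
I = V / R_total = 6.00 / 931.3 = 0.006443 A
P_R_c = I² × R_c = (0.006443)² × 899 = 0.03731 W

0.0373 W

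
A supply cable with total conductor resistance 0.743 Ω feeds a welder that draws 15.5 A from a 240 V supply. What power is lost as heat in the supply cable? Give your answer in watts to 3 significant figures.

179 W

The supply cable is a series resistance carrying the load current; its dissipation is I²R_line.
The supply cable carries the full 15.5 A.
P_line = I² R_line = (15.50)² × 0.743 = 178.5 W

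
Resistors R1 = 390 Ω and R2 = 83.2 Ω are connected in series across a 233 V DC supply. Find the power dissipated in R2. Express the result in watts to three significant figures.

20.2 W

Series elements share the same current, so find I first, then use P = I²R.
R_total = 390 + 83.2 = 473.2 Ω
I = V / R_total = 233 / 473.2 = 0.4924 A
P_R2 = I² × R2 = (0.4924)² × 83.2 = 20.17 W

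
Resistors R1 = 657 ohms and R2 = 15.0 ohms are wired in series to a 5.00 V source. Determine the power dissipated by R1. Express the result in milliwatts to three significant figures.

Every series element carries the same I. Get I from the total resistance, then P = I² × R1.
R_total = 657 + 15.0 = 672.0 Ω
I = V / R_total = 5.00 / 672.0 = 0.007440 A
P_R1 = I² × R1 = (0.007440)² × 657 = 0.03637 W

36.4 mW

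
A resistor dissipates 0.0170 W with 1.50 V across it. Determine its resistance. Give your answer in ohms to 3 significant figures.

From P = V I = I²R = V²/R, with the two given quantities we get R = V² / P.
R = (1.50)² / 0.0170 = 132.4 Ω

132 Ω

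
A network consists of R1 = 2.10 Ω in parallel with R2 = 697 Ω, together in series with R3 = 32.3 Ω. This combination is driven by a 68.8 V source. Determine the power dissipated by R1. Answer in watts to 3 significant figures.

Reduce the parallel combination to a single R_p; the circuit then becomes R_p in series with the remaining resistor.
R_p = (2.10×697)/(2.10+697) = 2.094 Ω
R_total = R_p + 32.3 = 2.094 + 32.3 = 34.39 Ω
I = V / R_total = 68.8 / 34.39 = 2.000 A
Voltage across the parallel pair: V_p = I × R_p = 2.000 × 2.094 = 4.188 V
Use P = V²/R for R1 with V = V_p.
P_R1 = (4.188)² / 2.10 = 8.353 W

8.35 W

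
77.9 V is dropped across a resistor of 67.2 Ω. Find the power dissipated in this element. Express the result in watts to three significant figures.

We know the drop across the element and its resistance — P = V²/R, one step.
P = (77.9 V)² / 67.2 Ω = 90.30 W

90.3 W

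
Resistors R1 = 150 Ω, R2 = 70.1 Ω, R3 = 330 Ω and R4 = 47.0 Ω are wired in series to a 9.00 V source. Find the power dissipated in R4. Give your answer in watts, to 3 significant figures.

0.0107 W

In a series string the same current flows through every resistor — find that current, then P = I²R for the one we want.
R_total = 150 + 70.1 + 330 + 47.0 = 597.1 Ω
I = V / R_total = 9.00 / 597.1 = 0.01507 A
P_R4 = I² × R4 = (0.01507)² × 47.0 = 0.01068 W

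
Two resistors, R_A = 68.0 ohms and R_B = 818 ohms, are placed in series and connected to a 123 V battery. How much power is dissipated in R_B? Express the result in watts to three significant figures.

15.8 W

Every series element carries the same I. Get I from the total resistance, then P = I² × R_B.
R_total = 68.0 + 818 = 886.0 Ω
I = V / R_total = 123 / 886.0 = 0.1388 A
P_R_B = I² × R_B = (0.1388)² × 818 = 15.77 W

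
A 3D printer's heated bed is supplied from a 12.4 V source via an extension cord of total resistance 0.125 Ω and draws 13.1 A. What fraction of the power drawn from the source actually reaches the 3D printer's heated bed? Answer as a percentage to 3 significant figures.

86.8 %

The extension cord carries the full 13.1 A.
P_line = I² R_line = (13.10)² × 0.125 = 21.45 W
P_source = V I = 12.4 × 13.10 = 162.4 W; P_load = 141.0 W
η = P_load / P_source = 141.0 / 162.4 = 0.8679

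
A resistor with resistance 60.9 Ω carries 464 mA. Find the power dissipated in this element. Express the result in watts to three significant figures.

13.1 W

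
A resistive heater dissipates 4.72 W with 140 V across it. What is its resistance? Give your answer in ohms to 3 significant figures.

4150 Ω

The two known quantities fix the third via R = V² / P.
R = (140)² / 4.72 = 4153 Ω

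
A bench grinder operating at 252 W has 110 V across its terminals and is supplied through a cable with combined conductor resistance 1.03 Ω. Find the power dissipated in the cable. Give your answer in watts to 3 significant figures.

The cable and load are in series, so the same current flows in both; the loss is I²R_line.
I = P / V = 252 / 110 = 2.291 A through the cable.
P_line = I² R_line = (2.291)² × 1.03 = 5.406 W

5.41 W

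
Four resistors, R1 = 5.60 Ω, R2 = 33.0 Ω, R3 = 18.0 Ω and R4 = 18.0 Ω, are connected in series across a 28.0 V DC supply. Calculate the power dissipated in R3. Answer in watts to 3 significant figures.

2.54 W

Every series element carries the same I. Get I from the total resistance, then P = I² × R3.
R_total = 5.60 + 33.0 + 18.0 + 18.0 = 74.60 Ω
I = V / R_total = 28.0 / 74.60 = 0.3753 A
P_R3 = I² × R3 = (0.3753)² × 18.0 = 2.536 W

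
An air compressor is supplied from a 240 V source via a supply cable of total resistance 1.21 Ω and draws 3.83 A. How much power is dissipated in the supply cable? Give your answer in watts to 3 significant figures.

Line loss is just I²R for the cable — we know both I and R_line directly.
The supply cable carries the full 3.83 A.
P_line = I² R_line = (3.830)² × 1.21 = 17.75 W

17.7 W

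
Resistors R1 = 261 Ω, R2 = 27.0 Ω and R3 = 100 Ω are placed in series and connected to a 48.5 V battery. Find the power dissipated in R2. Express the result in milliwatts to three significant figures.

The current is common to all series resistors; compute it, then apply P = I²R for the target.
R_total = 261 + 27.0 + 100 = 388.0 Ω
I = V / R_total = 48.5 / 388.0 = 0.1250 A
P_R2 = I² × R2 = (0.1250)² × 27.0 = 0.4219 W

422 mW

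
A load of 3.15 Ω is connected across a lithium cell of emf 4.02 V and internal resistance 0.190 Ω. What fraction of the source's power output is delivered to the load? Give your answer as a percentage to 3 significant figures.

94.3 %

The source delivers εI, of which I²R reaches the load and I²r is lost; since I is common, η = R/(R+r).
η = R / (R + r) = 3.15 / (3.15 + 0.190) = 0.9431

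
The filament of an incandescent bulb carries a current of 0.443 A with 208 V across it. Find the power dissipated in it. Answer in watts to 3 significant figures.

92.1 W

Since both terminal voltage and current are stated, P = V I gives the power in one step.
P = 208 V × 0.4430 A = 92.14 W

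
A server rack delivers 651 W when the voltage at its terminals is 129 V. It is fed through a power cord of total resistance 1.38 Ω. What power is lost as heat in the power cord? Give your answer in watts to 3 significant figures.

The power cord is a series resistance carrying the load current; its dissipation is I²R_line.
I = P / V = 651 / 129 = 5.047 A through the power cord.
P_line = I² R_line = (5.047)² × 1.38 = 35.14 W

35.1 W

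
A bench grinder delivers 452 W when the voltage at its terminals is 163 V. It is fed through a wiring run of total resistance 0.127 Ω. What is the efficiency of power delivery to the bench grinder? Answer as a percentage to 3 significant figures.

I = P / V = 452 / 163 = 2.773 A through the wiring run.
P_line = I² R_line = (2.773)² × 0.127 = 0.9766 W
P_source = P_load + P_line = 452.0 + 0.9766 = 453.0 W
η = P_load / P_source = 452.0 / 453.0 = 0.9978

99.8 %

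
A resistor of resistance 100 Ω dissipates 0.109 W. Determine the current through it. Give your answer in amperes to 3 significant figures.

0.0330 A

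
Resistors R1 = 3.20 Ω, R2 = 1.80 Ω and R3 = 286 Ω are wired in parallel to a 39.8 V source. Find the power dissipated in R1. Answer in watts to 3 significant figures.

495 W

Each parallel branch sees the full supply voltage, so P = V²/R applies directly to the target branch.
P_R1 = V² / R1 = (39.8)² / 3.20 Ω = 495.0 W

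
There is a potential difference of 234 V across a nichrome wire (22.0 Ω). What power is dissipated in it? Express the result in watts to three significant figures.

V and R are stated; P = V²/R avoids computing the current.
P = (234 V)² / 22.0 Ω = 2489 W

2490 W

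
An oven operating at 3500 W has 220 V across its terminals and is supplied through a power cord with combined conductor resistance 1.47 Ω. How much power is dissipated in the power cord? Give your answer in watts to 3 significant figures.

The power cord and load are in series, so the same current flows in both; the loss is I²R_line.
I = P / V = 3500 / 220 = 15.91 A through the power cord.
P_line = I² R_line = (15.91)² × 1.47 = 372.1 W

372 W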